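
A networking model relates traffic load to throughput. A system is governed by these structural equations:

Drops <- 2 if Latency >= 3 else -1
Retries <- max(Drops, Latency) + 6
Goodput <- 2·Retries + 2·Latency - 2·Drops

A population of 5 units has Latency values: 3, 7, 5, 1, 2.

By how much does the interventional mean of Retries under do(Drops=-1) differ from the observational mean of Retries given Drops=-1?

The intervention sets Drops=-1 in all 5 units regardless of Latency. Recomputing Retries per unit gives 9, 13, 11, 7, 8; average 9.6.
E[Retries|Drops=-1] averages over only the 2 units with Drops=-1 (Latency = 1, 2): Retries = 7, 8, mean 7.5.
Difference = 9.6 − 7.5 = 2.1.

2.1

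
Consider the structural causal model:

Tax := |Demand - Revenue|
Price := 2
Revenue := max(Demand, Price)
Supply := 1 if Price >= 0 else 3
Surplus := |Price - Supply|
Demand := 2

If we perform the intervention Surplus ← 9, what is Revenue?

do(Surplus=9) replaces the equation Surplus := |Price - Supply| with the constant Surplus = 9.
No directed path runs from Surplus to Revenue, so Revenue keeps its natural value.
Revenue = max(Demand, Price)  [with Demand=2, Price=2]  = 2

2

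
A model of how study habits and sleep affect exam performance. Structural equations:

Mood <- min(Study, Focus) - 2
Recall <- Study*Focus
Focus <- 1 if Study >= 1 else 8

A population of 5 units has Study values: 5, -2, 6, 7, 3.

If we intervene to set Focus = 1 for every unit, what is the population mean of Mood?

Every unit gets Focus=1 under the intervention. Mood values become -1, -4, -1, -1, -1; E[Mood|do(Focus=1)] = -1.6.

-1.6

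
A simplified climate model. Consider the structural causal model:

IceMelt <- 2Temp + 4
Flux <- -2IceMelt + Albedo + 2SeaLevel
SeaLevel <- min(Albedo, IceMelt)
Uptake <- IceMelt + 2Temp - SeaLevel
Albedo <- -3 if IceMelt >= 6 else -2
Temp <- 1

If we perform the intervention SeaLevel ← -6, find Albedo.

Under do(SeaLevel=-6), the mechanism SeaLevel <- min(Albedo, IceMelt) is discarded; SeaLevel is fixed at -6.
Since Albedo is not a descendant of the intervened variable, it is unaffected.
IceMelt = 2Temp + 4  [with Temp=1]  = 6
Albedo = -3 if IceMelt >= 6 else -2  [with IceMelt=6]  = -3

-3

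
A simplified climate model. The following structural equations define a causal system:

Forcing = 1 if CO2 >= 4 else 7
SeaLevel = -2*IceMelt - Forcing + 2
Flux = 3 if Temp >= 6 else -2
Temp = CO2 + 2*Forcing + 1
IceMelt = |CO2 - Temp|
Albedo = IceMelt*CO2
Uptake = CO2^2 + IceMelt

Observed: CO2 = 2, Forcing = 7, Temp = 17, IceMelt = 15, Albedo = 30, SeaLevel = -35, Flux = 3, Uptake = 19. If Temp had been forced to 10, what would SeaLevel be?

The intervention breaks the incoming arrows to Temp: Temp = CO2 + 2*Forcing + 1 no longer applies, and Temp = 10.
Forcing = 1 if CO2 >= 4 else 7  [with CO2=2]  = 7
IceMelt = |CO2 - Temp|  [with CO2=2, Temp=10]  = 8
SeaLevel = -2*IceMelt - Forcing + 2  [with IceMelt=8, Forcing=7]  = -21

-21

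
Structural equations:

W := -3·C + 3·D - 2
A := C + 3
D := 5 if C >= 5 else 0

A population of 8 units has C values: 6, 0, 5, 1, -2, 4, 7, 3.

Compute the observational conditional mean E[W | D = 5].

E[W|D=5] averages over only the 3 units with D=5 (C = 6, 5, 7): W = -5, -2, -8, mean -5.

-5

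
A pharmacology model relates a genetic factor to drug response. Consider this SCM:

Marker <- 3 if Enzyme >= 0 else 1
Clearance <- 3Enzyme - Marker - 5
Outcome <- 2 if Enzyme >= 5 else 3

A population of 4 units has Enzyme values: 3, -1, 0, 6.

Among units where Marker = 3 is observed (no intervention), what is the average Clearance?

1

Conditioning on Marker=3 selects the 3 unit(s) with Enzyme ∈ {3, 0, 6}. Their Clearance values: 1, -8, 10. Mean = 1.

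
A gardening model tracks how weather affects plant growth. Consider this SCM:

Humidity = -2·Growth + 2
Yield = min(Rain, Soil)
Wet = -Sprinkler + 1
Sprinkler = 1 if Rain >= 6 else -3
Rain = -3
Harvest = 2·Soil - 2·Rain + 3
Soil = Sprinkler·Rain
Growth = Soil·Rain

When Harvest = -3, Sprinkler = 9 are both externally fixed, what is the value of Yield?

-27

The joint intervention fixes Harvest = -3, Sprinkler = 9, removing each variable's own equation.
Soil = Sprinkler·Rain  [with Sprinkler=9, Rain=-3]  = -27
Yield = min(Rain, Soil)  [with Rain=-3, Soil=-27]  = -27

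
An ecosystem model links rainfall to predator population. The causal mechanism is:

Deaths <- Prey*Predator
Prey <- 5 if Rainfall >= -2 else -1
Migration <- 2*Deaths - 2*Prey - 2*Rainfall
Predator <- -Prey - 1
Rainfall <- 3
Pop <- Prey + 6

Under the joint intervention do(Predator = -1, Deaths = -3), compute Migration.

Setting Predator = -1, Deaths = -3 by intervention discards those variables' equations.
Prey = 5 if Rainfall >= -2 else -1  [with Rainfall=3]  = 5
Migration = 2*Deaths - 2*Prey - 2*Rainfall  [with Deaths=-3, Prey=5, Rainfall=3]  = -22

-22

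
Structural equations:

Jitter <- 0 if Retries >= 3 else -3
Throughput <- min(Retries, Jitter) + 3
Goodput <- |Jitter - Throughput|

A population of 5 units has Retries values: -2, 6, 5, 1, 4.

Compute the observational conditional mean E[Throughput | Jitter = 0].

3

Conditioning on Jitter=0 selects the 3 unit(s) with Retries ∈ {6, 5, 4}. Their Throughput values: 3, 3, 3. Mean = 3.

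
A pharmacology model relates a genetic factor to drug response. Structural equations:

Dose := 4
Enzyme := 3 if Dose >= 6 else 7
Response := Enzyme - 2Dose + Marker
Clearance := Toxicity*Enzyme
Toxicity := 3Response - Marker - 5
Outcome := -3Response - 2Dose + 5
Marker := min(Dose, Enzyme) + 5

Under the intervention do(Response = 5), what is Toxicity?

Intervening sets Response = 5 and removes its equation (Response := Enzyme - 2Dose + Marker).
Enzyme = 3 if Dose >= 6 else 7  [with Dose=4]  = 7
Marker = min(Dose, Enzyme) + 5  [with Dose=4, Enzyme=7]  = 9
Toxicity = 3Response - Marker - 5  [with Response=5, Marker=9]  = 1

1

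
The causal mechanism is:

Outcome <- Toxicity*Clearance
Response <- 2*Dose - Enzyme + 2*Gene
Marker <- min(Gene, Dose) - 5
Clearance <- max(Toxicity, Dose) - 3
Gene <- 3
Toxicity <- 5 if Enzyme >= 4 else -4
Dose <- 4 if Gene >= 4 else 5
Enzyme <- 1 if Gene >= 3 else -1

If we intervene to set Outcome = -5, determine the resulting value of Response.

do(Outcome=-5) replaces the equation Outcome <- Toxicity*Clearance with the constant Outcome = -5.
Response is not downstream of the intervention, so its value is determined by the original equations.
Dose = 4 if Gene >= 4 else 5  [with Gene=3]  = 5
Enzyme = 1 if Gene >= 3 else -1  [with Gene=3]  = 1
Response = 2*Dose - Enzyme + 2*Gene  [with Dose=5, Enzyme=1, Gene=3]  = 15

15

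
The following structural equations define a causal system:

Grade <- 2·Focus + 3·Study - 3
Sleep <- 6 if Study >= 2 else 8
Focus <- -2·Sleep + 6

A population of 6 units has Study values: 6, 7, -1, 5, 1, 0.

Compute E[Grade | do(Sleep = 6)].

-6

do(Sleep=6) breaks Sleep's dependence on Study. With Sleep=6 fixed, Grade across the units is 3, 6, -18, 0, -12, -15, mean -6.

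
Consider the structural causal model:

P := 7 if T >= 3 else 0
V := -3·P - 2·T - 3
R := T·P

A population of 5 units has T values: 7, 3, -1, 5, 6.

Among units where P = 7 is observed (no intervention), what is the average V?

-34.5

E[V|P=7] averages over only the 4 units with P=7 (T = 7, 3, 5, 6): V = -38, -30, -34, -36, mean -34.5.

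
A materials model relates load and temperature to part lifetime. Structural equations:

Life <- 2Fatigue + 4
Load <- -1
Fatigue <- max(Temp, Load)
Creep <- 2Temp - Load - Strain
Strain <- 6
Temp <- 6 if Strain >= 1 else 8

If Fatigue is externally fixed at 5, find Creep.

7

The intervention breaks the incoming arrows to Fatigue: Fatigue <- max(Temp, Load) no longer applies, and Fatigue = 5.
Since Creep is not a descendant of the intervened variable, it is unaffected.
Temp = 6 if Strain >= 1 else 8  [with Strain=6]  = 6
Creep = 2Temp - Load - Strain  [with Temp=6, Load=-1, Strain=6]  = 7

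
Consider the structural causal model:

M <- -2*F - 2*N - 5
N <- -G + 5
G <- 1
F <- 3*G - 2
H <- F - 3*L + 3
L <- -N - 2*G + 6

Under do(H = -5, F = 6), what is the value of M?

-25

The joint intervention fixes H = -5, F = 6, removing each variable's own equation.
N = -G + 5  [with G=1]  = 4
M = -2*F - 2*N - 5  [with F=6, N=4]  = -25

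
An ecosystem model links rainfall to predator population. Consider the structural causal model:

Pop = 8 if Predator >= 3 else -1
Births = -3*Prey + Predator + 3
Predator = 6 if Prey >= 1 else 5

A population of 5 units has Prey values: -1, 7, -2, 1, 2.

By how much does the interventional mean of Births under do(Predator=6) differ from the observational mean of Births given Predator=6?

do(Predator=6) breaks Predator's dependence on Prey. With Predator=6 fixed, Births across the units is 12, -12, 15, 6, 3, mean 4.8.
Conditioning on Predator=6 selects the 3 unit(s) with Prey ∈ {7, 1, 2}. Their Births values: -12, 6, 3. Mean = -1.
Difference = 4.8 − (-1) = 5.8.

5.8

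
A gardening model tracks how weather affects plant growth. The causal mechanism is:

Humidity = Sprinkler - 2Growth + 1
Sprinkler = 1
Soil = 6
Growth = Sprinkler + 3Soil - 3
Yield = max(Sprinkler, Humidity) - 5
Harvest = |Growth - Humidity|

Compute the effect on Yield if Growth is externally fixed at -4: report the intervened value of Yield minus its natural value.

do(Growth=-4) replaces the equation Growth = Sprinkler + 3Soil - 3 with the constant Growth = -4.
Humidity = Sprinkler - 2Growth + 1  [with Sprinkler=1, Growth=-4]  = 10
Yield = max(Sprinkler, Humidity) - 5  [with Sprinkler=1, Humidity=10]  = 5
Without intervention: Growth = Sprinkler + 3Soil - 3  [with Sprinkler=1, Soil=6]  = 16; Humidity = Sprinkler - 2Growth + 1  [with Sprinkler=1, Growth=16]  = -30; Yield = max(Sprinkler, Humidity) - 5  [with Sprinkler=1, Humidity=-30]  = -4.
Change = 5 − (-4) = 9.

9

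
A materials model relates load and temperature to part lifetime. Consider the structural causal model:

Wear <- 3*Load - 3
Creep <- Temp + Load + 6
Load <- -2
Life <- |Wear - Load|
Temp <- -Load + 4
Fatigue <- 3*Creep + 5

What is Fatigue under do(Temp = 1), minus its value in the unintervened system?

do(Temp=1) replaces the equation Temp <- -Load + 4 with the constant Temp = 1.
Creep = Temp + Load + 6  [with Temp=1, Load=-2]  = 5
Fatigue = 3*Creep + 5  [with Creep=5]  = 20
Without intervention: Temp = -Load + 4  [with Load=-2]  = 6; Creep = Temp + Load + 6  [with Temp=6, Load=-2]  = 10; Fatigue = 3*Creep + 5  [with Creep=10]  = 35.
Change = 20 − 35 = -15.

-15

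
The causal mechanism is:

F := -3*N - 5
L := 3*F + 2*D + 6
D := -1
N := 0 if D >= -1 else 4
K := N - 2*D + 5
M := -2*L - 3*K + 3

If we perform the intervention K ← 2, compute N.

0

Under do(K=2), the mechanism K := N - 2*D + 5 is discarded; K is fixed at 2.
Since N is not a descendant of the intervened variable, it is unaffected.
N = 0 if D >= -1 else 4  [with D=-1]  = 0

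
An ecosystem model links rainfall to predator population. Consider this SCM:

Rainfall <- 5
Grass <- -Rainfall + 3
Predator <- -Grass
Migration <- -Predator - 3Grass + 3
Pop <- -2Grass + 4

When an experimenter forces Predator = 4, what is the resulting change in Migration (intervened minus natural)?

The intervention breaks the incoming arrows to Predator: Predator <- -Grass no longer applies, and Predator = 4.
Grass = -Rainfall + 3  [with Rainfall=5]  = -2
Migration = -Predator - 3Grass + 3  [with Predator=4, Grass=-2]  = 5
Without intervention: Grass = -Rainfall + 3  [with Rainfall=5]  = -2; Predator = -Grass  [with Grass=-2]  = 2; Migration = -Predator - 3Grass + 3  [with Predator=2, Grass=-2]  = 7.
Change = 5 − 7 = -2.

-2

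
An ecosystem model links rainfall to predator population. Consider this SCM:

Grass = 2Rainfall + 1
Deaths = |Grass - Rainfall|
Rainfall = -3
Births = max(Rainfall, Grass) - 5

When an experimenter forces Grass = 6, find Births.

The intervention breaks the incoming arrows to Grass: Grass = 2Rainfall + 1 no longer applies, and Grass = 6.
Births = max(Rainfall, Grass) - 5  [with Rainfall=-3, Grass=6]  = 1

1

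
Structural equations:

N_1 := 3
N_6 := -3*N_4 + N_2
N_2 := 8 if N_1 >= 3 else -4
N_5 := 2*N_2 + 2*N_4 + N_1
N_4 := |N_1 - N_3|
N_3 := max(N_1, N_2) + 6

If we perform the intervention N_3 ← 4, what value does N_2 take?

8

Under do(N_3=4), the mechanism N_3 := max(N_1, N_2) + 6 is discarded; N_3 is fixed at 4.
Since N_2 is not a descendant of the intervened variable, it is unaffected.
N_2 = 8 if N_1 >= 3 else -4  [with N_1=3]  = 8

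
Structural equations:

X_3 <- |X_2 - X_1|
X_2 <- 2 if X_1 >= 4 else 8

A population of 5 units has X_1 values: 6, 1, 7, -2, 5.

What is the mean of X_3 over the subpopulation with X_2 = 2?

4

Conditioning on X_2=2 selects the 3 unit(s) with X_1 ∈ {6, 7, 5}. Their X_3 values: 4, 5, 3. Mean = 4.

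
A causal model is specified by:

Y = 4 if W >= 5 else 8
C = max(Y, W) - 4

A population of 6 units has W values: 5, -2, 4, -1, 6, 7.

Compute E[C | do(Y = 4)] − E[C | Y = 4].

-1

do(Y=4) breaks Y's dependence on W. With Y=4 fixed, C across the units is 1, 0, 0, 0, 2, 3, mean 1.
E[C|Y=4] averages over only the 3 units with Y=4 (W = 5, 6, 7): C = 1, 2, 3, mean 2.
Difference = 1 − 2 = -1.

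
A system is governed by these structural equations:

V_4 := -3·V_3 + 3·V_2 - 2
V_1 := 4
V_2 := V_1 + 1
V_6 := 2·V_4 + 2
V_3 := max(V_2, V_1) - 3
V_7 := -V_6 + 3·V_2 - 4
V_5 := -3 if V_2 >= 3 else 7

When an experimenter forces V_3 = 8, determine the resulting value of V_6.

The intervention breaks the incoming arrows to V_3: V_3 := max(V_2, V_1) - 3 no longer applies, and V_3 = 8.
V_2 = V_1 + 1  [with V_1=4]  = 5
V_4 = -3·V_3 + 3·V_2 - 2  [with V_3=8, V_2=5]  = -11
V_6 = 2·V_4 + 2  [with V_4=-11]  = -20

-20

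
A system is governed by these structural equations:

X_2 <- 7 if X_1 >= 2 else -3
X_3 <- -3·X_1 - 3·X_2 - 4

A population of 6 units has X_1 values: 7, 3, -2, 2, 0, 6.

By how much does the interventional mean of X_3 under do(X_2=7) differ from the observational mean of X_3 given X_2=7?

The intervention sets X_2=7 in all 6 units regardless of X_1. Recomputing X_3 per unit gives -46, -34, -19, -31, -25, -43; average -33.
Conditioning on X_2=7 selects the 4 unit(s) with X_1 ∈ {7, 3, 2, 6}. Their X_3 values: -46, -34, -31, -43. Mean = -38.5.
Difference = -33 − (-38.5) = 5.5.

5.5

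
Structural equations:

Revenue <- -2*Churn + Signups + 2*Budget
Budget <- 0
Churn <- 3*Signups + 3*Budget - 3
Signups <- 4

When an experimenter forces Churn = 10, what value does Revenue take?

The intervention breaks the incoming arrows to Churn: Churn <- 3*Signups + 3*Budget - 3 no longer applies, and Churn = 10.
Revenue = -2*Churn + Signups + 2*Budget  [with Churn=10, Signups=4, Budget=0]  = -16

-16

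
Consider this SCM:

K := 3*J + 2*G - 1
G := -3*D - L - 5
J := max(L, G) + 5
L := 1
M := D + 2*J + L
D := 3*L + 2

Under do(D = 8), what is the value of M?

21

Under do(D=8), the mechanism D := 3*L + 2 is discarded; D is fixed at 8.
G = -3*D - L - 5  [with D=8, L=1]  = -30
J = max(L, G) + 5  [with L=1, G=-30]  = 6
M = D + 2*J + L  [with D=8, J=6, L=1]  = 21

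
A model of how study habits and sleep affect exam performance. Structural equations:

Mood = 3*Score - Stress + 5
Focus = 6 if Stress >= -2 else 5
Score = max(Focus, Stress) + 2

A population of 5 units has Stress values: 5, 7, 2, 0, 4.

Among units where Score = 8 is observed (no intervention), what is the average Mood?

26.25

Conditioning on Score=8 selects the 4 unit(s) with Stress ∈ {5, 2, 0, 4}. Their Mood values: 24, 27, 29, 25. Mean = 26.25.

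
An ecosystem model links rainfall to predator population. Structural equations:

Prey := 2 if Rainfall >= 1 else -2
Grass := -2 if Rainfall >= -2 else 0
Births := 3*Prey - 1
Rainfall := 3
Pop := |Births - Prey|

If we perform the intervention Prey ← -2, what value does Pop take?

do(Prey=-2) replaces the equation Prey := 2 if Rainfall >= 1 else -2 with the constant Prey = -2.
Births = 3*Prey - 1  [with Prey=-2]  = -7
Pop = |Births - Prey|  [with Births=-7, Prey=-2]  = 5

5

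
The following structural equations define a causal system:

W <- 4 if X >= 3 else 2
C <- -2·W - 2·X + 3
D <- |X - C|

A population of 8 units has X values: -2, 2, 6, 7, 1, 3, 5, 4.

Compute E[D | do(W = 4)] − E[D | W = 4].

do(W=4) breaks W's dependence on X. With W=4 fixed, D across the units is 1, 11, 23, 26, 8, 14, 20, 17, mean 15.
Observing W=4 restricts to units where W's equation naturally yields 4: X ∈ {6, 7, 3, 5, 4}. In that subpopulation D = 23, 26, 14, 20, 17, mean 20.
Difference = 15 − 20 = -5.

-5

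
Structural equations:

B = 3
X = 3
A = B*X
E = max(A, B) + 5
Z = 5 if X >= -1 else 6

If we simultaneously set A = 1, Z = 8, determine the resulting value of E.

The joint intervention fixes A = 1, Z = 8, removing each variable's own equation.
E = max(A, B) + 5  [with A=1, B=3]  = 8

8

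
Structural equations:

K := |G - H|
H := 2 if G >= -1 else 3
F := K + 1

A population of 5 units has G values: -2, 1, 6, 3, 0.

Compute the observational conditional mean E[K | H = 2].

2

Observing H=2 restricts to units where H's equation naturally yields 2: G ∈ {1, 6, 3, 0}. In that subpopulation K = 1, 4, 1, 2, mean 2.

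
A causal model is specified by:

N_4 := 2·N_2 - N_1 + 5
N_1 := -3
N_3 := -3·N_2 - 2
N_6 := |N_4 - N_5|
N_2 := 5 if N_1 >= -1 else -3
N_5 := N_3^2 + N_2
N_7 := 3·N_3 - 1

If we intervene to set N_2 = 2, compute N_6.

54

Under do(N_2=2), the mechanism N_2 := 5 if N_1 >= -1 else -3 is discarded; N_2 is fixed at 2.
N_3 = -3·N_2 - 2  [with N_2=2]  = -8
N_4 = 2·N_2 - N_1 + 5  [with N_2=2, N_1=-3]  = 12
N_5 = N_3^2 + N_2  [with N_3=-8, N_2=2]  = 66
N_6 = |N_4 - N_5|  [with N_4=12, N_5=66]  = 54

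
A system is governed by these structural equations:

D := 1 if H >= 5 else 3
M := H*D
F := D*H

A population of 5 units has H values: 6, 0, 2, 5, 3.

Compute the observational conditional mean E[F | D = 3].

5

Conditioning on D=3 selects the 3 unit(s) with H ∈ {0, 2, 3}. Their F values: 0, 6, 9. Mean = 5.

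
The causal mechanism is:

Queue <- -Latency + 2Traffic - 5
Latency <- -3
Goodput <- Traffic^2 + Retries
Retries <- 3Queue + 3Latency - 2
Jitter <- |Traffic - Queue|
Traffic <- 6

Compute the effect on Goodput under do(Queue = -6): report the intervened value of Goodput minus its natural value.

The intervention breaks the incoming arrows to Queue: Queue <- -Latency + 2Traffic - 5 no longer applies, and Queue = -6.
Retries = 3Queue + 3Latency - 2  [with Queue=-6, Latency=-3]  = -29
Goodput = Traffic^2 + Retries  [with Traffic=6, Retries=-29]  = 7
Without intervention: Queue = -Latency + 2Traffic - 5  [with Latency=-3, Traffic=6]  = 10; Retries = 3Queue + 3Latency - 2  [with Queue=10, Latency=-3]  = 19; Goodput = Traffic^2 + Retries  [with Traffic=6, Retries=19]  = 55.
Change = 7 − 55 = -48.

-48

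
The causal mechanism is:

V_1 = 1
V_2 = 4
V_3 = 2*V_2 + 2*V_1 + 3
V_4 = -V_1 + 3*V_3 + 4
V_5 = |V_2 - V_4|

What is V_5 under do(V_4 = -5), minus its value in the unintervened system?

Intervening sets V_4 = -5 and removes its equation (V_4 = -V_1 + 3*V_3 + 4).
V_5 = |V_2 - V_4|  [with V_2=4, V_4=-5]  = 9
Without intervention: V_3 = 2*V_2 + 2*V_1 + 3  [with V_2=4, V_1=1]  = 13; V_4 = -V_1 + 3*V_3 + 4  [with V_1=1, V_3=13]  = 42; V_5 = |V_2 - V_4|  [with V_2=4, V_4=42]  = 38.
Change = 9 − 38 = -29.

-29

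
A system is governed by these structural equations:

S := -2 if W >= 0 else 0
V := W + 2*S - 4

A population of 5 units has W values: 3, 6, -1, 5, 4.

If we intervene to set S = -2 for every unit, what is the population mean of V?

Every unit gets S=-2 under the intervention. V values become -5, -2, -9, -3, -4; E[V|do(S=-2)] = -4.6.

-4.6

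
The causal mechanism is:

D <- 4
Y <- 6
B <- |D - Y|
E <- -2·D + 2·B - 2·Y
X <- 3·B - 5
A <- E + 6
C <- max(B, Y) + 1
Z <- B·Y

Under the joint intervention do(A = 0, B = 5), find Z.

Setting A = 0, B = 5 by intervention discards those variables' equations.
Z = B·Y  [with B=5, Y=6]  = 30

30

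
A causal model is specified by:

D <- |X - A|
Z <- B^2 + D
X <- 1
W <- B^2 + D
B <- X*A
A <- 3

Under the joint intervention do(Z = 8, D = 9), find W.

Setting Z = 8, D = 9 by intervention discards those variables' equations.
B = X*A  [with X=1, A=3]  = 3
W = B^2 + D  [with B=3, D=9]  = 18

18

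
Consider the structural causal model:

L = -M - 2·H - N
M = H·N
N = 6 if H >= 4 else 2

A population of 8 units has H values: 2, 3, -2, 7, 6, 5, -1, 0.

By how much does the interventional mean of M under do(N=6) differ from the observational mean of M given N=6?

-21

do(N=6) breaks N's dependence on H. With N=6 fixed, M across the units is 12, 18, -12, 42, 36, 30, -6, 0, mean 15.
Conditioning on N=6 selects the 3 unit(s) with H ∈ {7, 6, 5}. Their M values: 42, 36, 30. Mean = 36.
Difference = 15 − 36 = -21.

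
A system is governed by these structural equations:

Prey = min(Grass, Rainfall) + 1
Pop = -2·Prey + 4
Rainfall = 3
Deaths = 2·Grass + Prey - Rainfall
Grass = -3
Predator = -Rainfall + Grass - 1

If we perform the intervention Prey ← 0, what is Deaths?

do(Prey=0) replaces the equation Prey = min(Grass, Rainfall) + 1 with the constant Prey = 0.
Deaths = 2·Grass + Prey - Rainfall  [with Grass=-3, Prey=0, Rainfall=3]  = -9

-9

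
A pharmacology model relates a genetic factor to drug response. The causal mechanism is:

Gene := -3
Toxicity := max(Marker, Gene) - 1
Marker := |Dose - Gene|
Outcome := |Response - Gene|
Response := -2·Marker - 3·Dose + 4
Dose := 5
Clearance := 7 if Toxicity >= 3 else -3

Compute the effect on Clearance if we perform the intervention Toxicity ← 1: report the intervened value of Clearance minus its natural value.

-10

The intervention breaks the incoming arrows to Toxicity: Toxicity := max(Marker, Gene) - 1 no longer applies, and Toxicity = 1.
Clearance = 7 if Toxicity >= 3 else -3  [with Toxicity=1]  = -3
Without intervention: Marker = |Dose - Gene|  [with Dose=5, Gene=-3]  = 8; Toxicity = max(Marker, Gene) - 1  [with Marker=8, Gene=-3]  = 7; Clearance = 7 if Toxicity >= 3 else -3  [with Toxicity=7]  = 7.
Change = -3 − 7 = -10.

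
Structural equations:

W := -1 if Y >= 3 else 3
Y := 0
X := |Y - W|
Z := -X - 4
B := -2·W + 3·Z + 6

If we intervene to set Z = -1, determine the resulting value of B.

-3

Intervening sets Z = -1 and removes its equation (Z := -X - 4).
W = -1 if Y >= 3 else 3  [with Y=0]  = 3
B = -2·W + 3·Z + 6  [with W=3, Z=-1]  = -3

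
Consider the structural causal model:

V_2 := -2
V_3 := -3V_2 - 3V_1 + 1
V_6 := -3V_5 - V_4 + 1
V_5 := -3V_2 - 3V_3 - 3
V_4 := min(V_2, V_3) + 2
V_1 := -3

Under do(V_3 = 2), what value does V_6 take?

The intervention breaks the incoming arrows to V_3: V_3 := -3V_2 - 3V_1 + 1 no longer applies, and V_3 = 2.
V_4 = min(V_2, V_3) + 2  [with V_2=-2, V_3=2]  = 0
V_5 = -3V_2 - 3V_3 - 3  [with V_2=-2, V_3=2]  = -3
V_6 = -3V_5 - V_4 + 1  [with V_5=-3, V_4=0]  = 10

10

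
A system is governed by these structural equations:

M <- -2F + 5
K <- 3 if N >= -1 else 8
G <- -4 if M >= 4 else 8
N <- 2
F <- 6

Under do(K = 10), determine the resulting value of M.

-7

Under do(K=10), the mechanism K <- 3 if N >= -1 else 8 is discarded; K is fixed at 10.
Since M is not a descendant of the intervened variable, it is unaffected.
M = -2F + 5  [with F=6]  = -7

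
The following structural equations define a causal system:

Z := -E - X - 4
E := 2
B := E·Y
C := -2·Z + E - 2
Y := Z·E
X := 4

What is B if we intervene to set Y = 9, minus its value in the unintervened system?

Intervening sets Y = 9 and removes its equation (Y := Z·E).
B = E·Y  [with E=2, Y=9]  = 18
Without intervention: Z = -E - X - 4  [with E=2, X=4]  = -10; Y = Z·E  [with Z=-10, E=2]  = -20; B = E·Y  [with E=2, Y=-20]  = -40.
Change = 18 − (-40) = 58.

58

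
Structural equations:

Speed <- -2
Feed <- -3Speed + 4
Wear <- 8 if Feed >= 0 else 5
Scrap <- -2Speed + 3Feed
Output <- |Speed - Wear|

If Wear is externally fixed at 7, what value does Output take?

do(Wear=7) replaces the equation Wear <- 8 if Feed >= 0 else 5 with the constant Wear = 7.
Output = |Speed - Wear|  [with Speed=-2, Wear=7]  = 9

9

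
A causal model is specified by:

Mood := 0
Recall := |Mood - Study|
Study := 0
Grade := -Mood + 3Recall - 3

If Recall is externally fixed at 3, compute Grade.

The intervention breaks the incoming arrows to Recall: Recall := |Mood - Study| no longer applies, and Recall = 3.
Grade = -Mood + 3Recall - 3  [with Mood=0, Recall=3]  = 6

6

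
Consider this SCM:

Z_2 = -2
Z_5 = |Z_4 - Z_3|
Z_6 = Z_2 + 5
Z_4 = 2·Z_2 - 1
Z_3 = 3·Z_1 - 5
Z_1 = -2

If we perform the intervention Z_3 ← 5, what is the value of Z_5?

10

do(Z_3=5) replaces the equation Z_3 = 3·Z_1 - 5 with the constant Z_3 = 5.
Z_4 = 2·Z_2 - 1  [with Z_2=-2]  = -5
Z_5 = |Z_4 - Z_3|  [with Z_4=-5, Z_3=5]  = 10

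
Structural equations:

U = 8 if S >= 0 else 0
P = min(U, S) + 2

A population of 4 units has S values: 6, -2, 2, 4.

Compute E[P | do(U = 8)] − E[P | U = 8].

-1.5

do(U=8) breaks U's dependence on S. With U=8 fixed, P across the units is 8, 0, 4, 6, mean 4.5.
E[P|U=8] averages over only the 3 units with U=8 (S = 6, 2, 4): P = 8, 4, 6, mean 6.
Difference = 4.5 − 6 = -1.5.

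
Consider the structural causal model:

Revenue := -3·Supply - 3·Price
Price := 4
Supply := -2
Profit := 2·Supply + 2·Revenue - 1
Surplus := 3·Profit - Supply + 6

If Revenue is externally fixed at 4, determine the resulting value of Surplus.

17

do(Revenue=4) replaces the equation Revenue := -3·Supply - 3·Price with the constant Revenue = 4.
Profit = 2·Supply + 2·Revenue - 1  [with Supply=-2, Revenue=4]  = 3
Surplus = 3·Profit - Supply + 6  [with Profit=3, Supply=-2]  = 17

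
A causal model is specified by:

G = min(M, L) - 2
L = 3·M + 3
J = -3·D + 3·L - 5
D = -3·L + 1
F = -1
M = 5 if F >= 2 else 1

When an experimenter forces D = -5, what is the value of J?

28

The intervention breaks the incoming arrows to D: D = -3·L + 1 no longer applies, and D = -5.
M = 5 if F >= 2 else 1  [with F=-1]  = 1
L = 3·M + 3  [with M=1]  = 6
J = -3·D + 3·L - 5  [with D=-5, L=6]  = 28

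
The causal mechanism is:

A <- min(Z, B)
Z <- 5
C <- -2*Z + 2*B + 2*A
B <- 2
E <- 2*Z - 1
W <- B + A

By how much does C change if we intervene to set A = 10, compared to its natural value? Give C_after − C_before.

The intervention breaks the incoming arrows to A: A <- min(Z, B) no longer applies, and A = 10.
C = -2*Z + 2*B + 2*A  [with Z=5, B=2, A=10]  = 14
Without intervention: A = min(Z, B)  [with Z=5, B=2]  = 2; C = -2*Z + 2*B + 2*A  [with Z=5, B=2, A=2]  = -2.
Change = 14 − (-2) = 16.

16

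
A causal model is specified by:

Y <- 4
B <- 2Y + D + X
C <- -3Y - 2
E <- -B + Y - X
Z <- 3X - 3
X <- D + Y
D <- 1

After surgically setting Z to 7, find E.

-15

Under do(Z=7), the mechanism Z <- 3X - 3 is discarded; Z is fixed at 7.
Since E is not a descendant of the intervened variable, it is unaffected.
X = D + Y  [with D=1, Y=4]  = 5
B = 2Y + D + X  [with Y=4, D=1, X=5]  = 14
E = -B + Y - X  [with B=14, Y=4, X=5]  = -15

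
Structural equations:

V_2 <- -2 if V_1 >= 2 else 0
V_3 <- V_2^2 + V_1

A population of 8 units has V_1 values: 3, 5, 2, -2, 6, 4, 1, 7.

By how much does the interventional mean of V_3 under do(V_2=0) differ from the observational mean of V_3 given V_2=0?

3.75

The intervention sets V_2=0 in all 8 units regardless of V_1. Recomputing V_3 per unit gives 3, 5, 2, -2, 6, 4, 1, 7; average 3.25.
E[V_3|V_2=0] averages over only the 2 units with V_2=0 (V_1 = -2, 1): V_3 = -2, 1, mean -0.5.
Difference = 3.25 − (-0.5) = 3.75.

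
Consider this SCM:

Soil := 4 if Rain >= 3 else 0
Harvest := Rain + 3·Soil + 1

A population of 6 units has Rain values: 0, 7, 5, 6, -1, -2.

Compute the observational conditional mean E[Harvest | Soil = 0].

Conditioning on Soil=0 selects the 3 unit(s) with Rain ∈ {0, -1, -2}. Their Harvest values: 1, 0, -1. Mean = 0.

0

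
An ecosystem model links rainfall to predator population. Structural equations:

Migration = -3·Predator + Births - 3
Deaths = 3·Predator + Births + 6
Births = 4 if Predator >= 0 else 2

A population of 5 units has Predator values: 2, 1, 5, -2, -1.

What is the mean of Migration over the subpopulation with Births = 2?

3.5

Conditioning on Births=2 selects the 2 unit(s) with Predator ∈ {-2, -1}. Their Migration values: 5, 2. Mean = 3.5.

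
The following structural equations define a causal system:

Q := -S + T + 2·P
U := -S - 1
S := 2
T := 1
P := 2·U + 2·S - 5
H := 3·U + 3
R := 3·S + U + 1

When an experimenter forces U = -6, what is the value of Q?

The intervention breaks the incoming arrows to U: U := -S - 1 no longer applies, and U = -6.
P = 2·U + 2·S - 5  [with U=-6, S=2]  = -13
Q = -S + T + 2·P  [with S=2, T=1, P=-13]  = -27

-27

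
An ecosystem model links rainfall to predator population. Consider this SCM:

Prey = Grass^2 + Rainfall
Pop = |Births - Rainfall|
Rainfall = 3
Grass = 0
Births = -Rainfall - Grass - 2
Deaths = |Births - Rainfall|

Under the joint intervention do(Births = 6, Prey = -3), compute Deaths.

The joint intervention fixes Births = 6, Prey = -3, removing each variable's own equation.
Deaths = |Births - Rainfall|  [with Births=6, Rainfall=3]  = 3

3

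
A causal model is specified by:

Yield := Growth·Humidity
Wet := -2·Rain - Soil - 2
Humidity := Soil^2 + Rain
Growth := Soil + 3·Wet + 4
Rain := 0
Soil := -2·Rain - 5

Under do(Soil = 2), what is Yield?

-24

Under do(Soil=2), the mechanism Soil := -2·Rain - 5 is discarded; Soil is fixed at 2.
Wet = -2·Rain - Soil - 2  [with Rain=0, Soil=2]  = -4
Growth = Soil + 3·Wet + 4  [with Soil=2, Wet=-4]  = -6
Humidity = Soil^2 + Rain  [with Soil=2, Rain=0]  = 4
Yield = Growth·Humidity  [with Growth=-6, Humidity=4]  = -24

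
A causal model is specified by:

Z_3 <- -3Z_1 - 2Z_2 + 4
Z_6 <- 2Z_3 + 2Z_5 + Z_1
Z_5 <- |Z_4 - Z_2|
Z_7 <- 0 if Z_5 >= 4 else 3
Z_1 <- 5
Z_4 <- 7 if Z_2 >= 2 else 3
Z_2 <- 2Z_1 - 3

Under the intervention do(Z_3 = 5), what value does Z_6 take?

The intervention breaks the incoming arrows to Z_3: Z_3 <- -3Z_1 - 2Z_2 + 4 no longer applies, and Z_3 = 5.
Z_2 = 2Z_1 - 3  [with Z_1=5]  = 7
Z_4 = 7 if Z_2 >= 2 else 3  [with Z_2=7]  = 7
Z_5 = |Z_4 - Z_2|  [with Z_4=7, Z_2=7]  = 0
Z_6 = 2Z_3 + 2Z_5 + Z_1  [with Z_3=5, Z_5=0, Z_1=5]  = 15

15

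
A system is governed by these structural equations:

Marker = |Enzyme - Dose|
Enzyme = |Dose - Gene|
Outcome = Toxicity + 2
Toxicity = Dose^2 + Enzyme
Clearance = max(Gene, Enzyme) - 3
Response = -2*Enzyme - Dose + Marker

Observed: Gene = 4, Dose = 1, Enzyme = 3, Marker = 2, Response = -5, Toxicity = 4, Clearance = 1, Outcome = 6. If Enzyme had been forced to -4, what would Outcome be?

-1

The intervention breaks the incoming arrows to Enzyme: Enzyme = |Dose - Gene| no longer applies, and Enzyme = -4.
Toxicity = Dose^2 + Enzyme  [with Dose=1, Enzyme=-4]  = -3
Outcome = Toxicity + 2  [with Toxicity=-3]  = -1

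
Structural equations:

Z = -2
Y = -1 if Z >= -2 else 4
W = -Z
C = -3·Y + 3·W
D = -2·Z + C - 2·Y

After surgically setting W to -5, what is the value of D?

-6

do(W=-5) replaces the equation W = -Z with the constant W = -5.
Y = -1 if Z >= -2 else 4  [with Z=-2]  = -1
C = -3·Y + 3·W  [with Y=-1, W=-5]  = -12
D = -2·Z + C - 2·Y  [with Z=-2, C=-12, Y=-1]  = -6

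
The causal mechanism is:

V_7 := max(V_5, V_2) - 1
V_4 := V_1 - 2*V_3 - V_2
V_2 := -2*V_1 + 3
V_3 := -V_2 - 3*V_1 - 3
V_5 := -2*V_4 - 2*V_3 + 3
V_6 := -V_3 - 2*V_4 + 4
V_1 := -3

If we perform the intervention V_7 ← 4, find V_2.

9

Under do(V_7=4), the mechanism V_7 := max(V_5, V_2) - 1 is discarded; V_7 is fixed at 4.
V_2 is not downstream of the intervention, so its value is determined by the original equations.
V_2 = -2*V_1 + 3  [with V_1=-3]  = 9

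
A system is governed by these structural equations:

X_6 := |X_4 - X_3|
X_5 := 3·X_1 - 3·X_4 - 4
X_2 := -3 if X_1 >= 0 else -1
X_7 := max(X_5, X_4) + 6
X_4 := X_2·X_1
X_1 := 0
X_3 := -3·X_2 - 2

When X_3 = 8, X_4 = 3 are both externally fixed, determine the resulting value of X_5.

-13

Setting X_3 = 8, X_4 = 3 by intervention discards those variables' equations.
X_5 = 3·X_1 - 3·X_4 - 4  [with X_1=0, X_4=3]  = -13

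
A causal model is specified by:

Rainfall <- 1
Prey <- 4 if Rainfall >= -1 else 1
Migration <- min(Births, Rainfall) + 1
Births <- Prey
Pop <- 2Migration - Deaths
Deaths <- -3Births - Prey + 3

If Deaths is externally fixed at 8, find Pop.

-4

Under do(Deaths=8), the mechanism Deaths <- -3Births - Prey + 3 is discarded; Deaths is fixed at 8.
Prey = 4 if Rainfall >= -1 else 1  [with Rainfall=1]  = 4
Births = Prey  [with Prey=4]  = 4
Migration = min(Births, Rainfall) + 1  [with Births=4, Rainfall=1]  = 2
Pop = 2Migration - Deaths  [with Migration=2, Deaths=8]  = -4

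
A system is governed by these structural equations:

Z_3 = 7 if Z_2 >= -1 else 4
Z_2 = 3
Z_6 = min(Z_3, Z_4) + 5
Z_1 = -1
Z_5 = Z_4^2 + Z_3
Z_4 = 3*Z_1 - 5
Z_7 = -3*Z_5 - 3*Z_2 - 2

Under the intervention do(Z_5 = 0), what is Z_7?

Under do(Z_5=0), the mechanism Z_5 = Z_4^2 + Z_3 is discarded; Z_5 is fixed at 0.
Z_7 = -3*Z_5 - 3*Z_2 - 2  [with Z_5=0, Z_2=3]  = -11

-11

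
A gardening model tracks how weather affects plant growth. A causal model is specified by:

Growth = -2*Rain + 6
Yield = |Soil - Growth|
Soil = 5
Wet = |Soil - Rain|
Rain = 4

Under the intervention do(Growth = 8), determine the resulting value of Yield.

Intervening sets Growth = 8 and removes its equation (Growth = -2*Rain + 6).
Yield = |Soil - Growth|  [with Soil=5, Growth=8]  = 3

3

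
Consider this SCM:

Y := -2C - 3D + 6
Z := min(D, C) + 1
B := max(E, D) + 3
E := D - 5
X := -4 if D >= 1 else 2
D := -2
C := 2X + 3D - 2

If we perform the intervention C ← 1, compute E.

do(C=1) replaces the equation C := 2X + 3D - 2 with the constant C = 1.
E is not downstream of the intervention, so its value is determined by the original equations.
E = D - 5  [with D=-2]  = -7

-7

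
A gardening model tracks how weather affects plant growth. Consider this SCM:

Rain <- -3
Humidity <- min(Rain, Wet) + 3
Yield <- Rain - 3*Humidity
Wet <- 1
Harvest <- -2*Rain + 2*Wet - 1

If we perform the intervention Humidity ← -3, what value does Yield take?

The intervention breaks the incoming arrows to Humidity: Humidity <- min(Rain, Wet) + 3 no longer applies, and Humidity = -3.
Yield = Rain - 3*Humidity  [with Rain=-3, Humidity=-3]  = 6

6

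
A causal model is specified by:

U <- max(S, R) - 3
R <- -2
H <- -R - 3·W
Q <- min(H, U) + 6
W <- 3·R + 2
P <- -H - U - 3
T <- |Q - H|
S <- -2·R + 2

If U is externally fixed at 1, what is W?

The intervention breaks the incoming arrows to U: U <- max(S, R) - 3 no longer applies, and U = 1.
W is not downstream of the intervention, so its value is determined by the original equations.
W = 3·R + 2  [with R=-2]  = -4

-4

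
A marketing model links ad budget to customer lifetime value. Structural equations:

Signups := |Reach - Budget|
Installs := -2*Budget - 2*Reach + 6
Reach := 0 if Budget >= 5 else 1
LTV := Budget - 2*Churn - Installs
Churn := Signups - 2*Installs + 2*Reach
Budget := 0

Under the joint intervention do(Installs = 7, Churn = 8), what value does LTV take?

-23

Setting Installs = 7, Churn = 8 by intervention discards those variables' equations.
LTV = Budget - 2*Churn - Installs  [with Budget=0, Churn=8, Installs=7]  = -23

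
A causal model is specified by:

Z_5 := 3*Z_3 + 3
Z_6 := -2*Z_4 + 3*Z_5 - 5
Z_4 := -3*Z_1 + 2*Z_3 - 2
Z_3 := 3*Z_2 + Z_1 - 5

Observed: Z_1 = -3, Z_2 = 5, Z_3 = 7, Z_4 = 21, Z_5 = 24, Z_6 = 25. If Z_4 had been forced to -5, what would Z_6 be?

Under do(Z_4=-5), the mechanism Z_4 := -3*Z_1 + 2*Z_3 - 2 is discarded; Z_4 is fixed at -5.
Z_3 = 3*Z_2 + Z_1 - 5  [with Z_2=5, Z_1=-3]  = 7
Z_5 = 3*Z_3 + 3  [with Z_3=7]  = 24
Z_6 = -2*Z_4 + 3*Z_5 - 5  [with Z_4=-5, Z_5=24]  = 77

77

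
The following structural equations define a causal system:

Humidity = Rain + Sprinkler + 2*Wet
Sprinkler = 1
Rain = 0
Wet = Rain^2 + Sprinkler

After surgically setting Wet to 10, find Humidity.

21

The intervention breaks the incoming arrows to Wet: Wet = Rain^2 + Sprinkler no longer applies, and Wet = 10.
Humidity = Rain + Sprinkler + 2*Wet  [with Rain=0, Sprinkler=1, Wet=10]  = 21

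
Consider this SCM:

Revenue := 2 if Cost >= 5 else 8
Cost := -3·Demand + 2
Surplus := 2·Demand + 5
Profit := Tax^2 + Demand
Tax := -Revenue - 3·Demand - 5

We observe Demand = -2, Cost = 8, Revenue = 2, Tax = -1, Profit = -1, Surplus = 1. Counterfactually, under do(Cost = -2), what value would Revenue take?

8

The intervention breaks the incoming arrows to Cost: Cost := -3·Demand + 2 no longer applies, and Cost = -2.
Revenue = 2 if Cost >= 5 else 8  [with Cost=-2]  = 8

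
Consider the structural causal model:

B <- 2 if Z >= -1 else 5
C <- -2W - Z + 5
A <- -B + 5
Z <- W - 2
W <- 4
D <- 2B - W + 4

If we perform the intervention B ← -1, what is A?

Under do(B=-1), the mechanism B <- 2 if Z >= -1 else 5 is discarded; B is fixed at -1.
A = -B + 5  [with B=-1]  = 6

6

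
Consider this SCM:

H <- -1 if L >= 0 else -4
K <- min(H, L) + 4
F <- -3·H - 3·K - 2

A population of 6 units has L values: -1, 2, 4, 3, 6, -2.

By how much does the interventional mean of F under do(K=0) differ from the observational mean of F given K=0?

-6

Every unit gets K=0 under the intervention. F values become 10, 1, 1, 1, 1, 10; E[F|do(K=0)] = 4.
Conditioning on K=0 selects the 2 unit(s) with L ∈ {-1, -2}. Their F values: 10, 10. Mean = 10.
Difference = 4 − 10 = -6.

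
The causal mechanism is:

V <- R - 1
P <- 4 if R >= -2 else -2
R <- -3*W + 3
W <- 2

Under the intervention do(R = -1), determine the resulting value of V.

-2

Under do(R=-1), the mechanism R <- -3*W + 3 is discarded; R is fixed at -1.
V = R - 1  [with R=-1]  = -2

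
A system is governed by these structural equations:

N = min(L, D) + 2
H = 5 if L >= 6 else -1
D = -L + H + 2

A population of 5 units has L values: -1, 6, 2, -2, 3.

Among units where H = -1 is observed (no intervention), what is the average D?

E[D|H=-1] averages over only the 4 units with H=-1 (L = -1, 2, -2, 3): D = 2, -1, 3, -2, mean 0.5.

0.5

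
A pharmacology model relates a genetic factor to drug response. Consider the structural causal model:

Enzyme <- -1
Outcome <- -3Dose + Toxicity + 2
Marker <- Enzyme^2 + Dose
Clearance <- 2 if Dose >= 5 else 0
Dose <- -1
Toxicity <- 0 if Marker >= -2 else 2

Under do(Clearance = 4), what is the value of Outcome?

The intervention breaks the incoming arrows to Clearance: Clearance <- 2 if Dose >= 5 else 0 no longer applies, and Clearance = 4.
Since Outcome is not a descendant of the intervened variable, it is unaffected.
Marker = Enzyme^2 + Dose  [with Enzyme=-1, Dose=-1]  = 0
Toxicity = 0 if Marker >= -2 else 2  [with Marker=0]  = 0
Outcome = -3Dose + Toxicity + 2  [with Dose=-1, Toxicity=0]  = 5

5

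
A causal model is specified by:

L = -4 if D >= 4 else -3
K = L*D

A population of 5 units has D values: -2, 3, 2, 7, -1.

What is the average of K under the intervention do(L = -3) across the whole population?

-5.4

Every unit gets L=-3 under the intervention. K values become 6, -9, -6, -21, 3; E[K|do(L=-3)] = -5.4.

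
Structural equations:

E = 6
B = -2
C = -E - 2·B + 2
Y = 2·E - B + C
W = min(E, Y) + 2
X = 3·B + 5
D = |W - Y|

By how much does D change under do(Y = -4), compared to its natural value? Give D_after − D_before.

-4

The intervention breaks the incoming arrows to Y: Y = 2·E - B + C no longer applies, and Y = -4.
W = min(E, Y) + 2  [with E=6, Y=-4]  = -2
D = |W - Y|  [with W=-2, Y=-4]  = 2
Without intervention: C = -E - 2·B + 2  [with E=6, B=-2]  = 0; Y = 2·E - B + C  [with E=6, B=-2, C=0]  = 14; W = min(E, Y) + 2  [with E=6, Y=14]  = 8; D = |W - Y|  [with W=8, Y=14]  = 6.
Change = 2 − 6 = -4.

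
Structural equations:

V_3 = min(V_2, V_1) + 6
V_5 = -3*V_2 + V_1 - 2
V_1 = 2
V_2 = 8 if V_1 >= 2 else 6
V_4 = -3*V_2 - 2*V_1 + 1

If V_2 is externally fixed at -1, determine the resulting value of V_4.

0

Under do(V_2=-1), the mechanism V_2 = 8 if V_1 >= 2 else 6 is discarded; V_2 is fixed at -1.
V_4 = -3*V_2 - 2*V_1 + 1  [with V_2=-1, V_1=2]  = 0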